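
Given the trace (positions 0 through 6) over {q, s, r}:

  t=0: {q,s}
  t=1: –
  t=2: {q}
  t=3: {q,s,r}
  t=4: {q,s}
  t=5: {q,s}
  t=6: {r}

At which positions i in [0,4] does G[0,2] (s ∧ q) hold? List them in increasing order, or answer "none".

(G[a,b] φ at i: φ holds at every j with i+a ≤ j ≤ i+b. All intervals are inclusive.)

3

Evaluate at each i in [0,4]:
  i=0: ✗ (fails at j=1)
  i=1: ✗ (fails at j=1)
  i=2: ✗ (fails at j=2)
  i=3: ✓ (all of [3,5])
  i=4: ✗ (fails at j=6)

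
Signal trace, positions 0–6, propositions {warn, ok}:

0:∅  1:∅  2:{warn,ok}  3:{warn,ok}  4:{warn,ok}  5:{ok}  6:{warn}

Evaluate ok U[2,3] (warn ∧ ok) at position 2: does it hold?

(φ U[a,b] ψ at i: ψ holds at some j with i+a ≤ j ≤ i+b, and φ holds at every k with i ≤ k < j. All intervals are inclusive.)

Need some j in [4,5] with (warn ∧ ok), and ok at every k in [2,j-1].
  j=4: (warn ∧ ok) holds; ok holds at every k in [2,3] → satisfied.

True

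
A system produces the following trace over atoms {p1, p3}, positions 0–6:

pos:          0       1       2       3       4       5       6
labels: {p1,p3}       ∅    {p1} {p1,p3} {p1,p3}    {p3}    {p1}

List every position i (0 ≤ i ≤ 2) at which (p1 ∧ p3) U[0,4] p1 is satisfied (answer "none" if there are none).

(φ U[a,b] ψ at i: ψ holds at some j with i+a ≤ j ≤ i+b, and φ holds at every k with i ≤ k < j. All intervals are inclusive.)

Evaluate at each i in [0,2]:
  i=0: ✓ (rhs at j=0)
  i=1: ✗ (lhs fails at k=1 before rhs at j=2)
  i=2: ✓ (rhs at j=2)

0, 2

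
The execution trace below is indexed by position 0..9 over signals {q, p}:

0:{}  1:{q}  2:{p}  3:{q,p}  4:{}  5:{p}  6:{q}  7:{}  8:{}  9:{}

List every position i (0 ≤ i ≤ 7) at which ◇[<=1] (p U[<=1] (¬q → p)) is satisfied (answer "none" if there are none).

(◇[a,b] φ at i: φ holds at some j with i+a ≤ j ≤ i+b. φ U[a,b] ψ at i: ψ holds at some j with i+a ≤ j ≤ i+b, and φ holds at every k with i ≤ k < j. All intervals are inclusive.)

Evaluate at each i in [0,7]:
  i=0: ✓ (witness j=1)
  i=1: ✓ (witness j=1)
  i=2: ✓ (witness j=2)
  i=3: ✓ (witness j=3)
  i=4: ✓ (witness j=5)
  i=5: ✓ (witness j=5)
  i=6: ✓ (witness j=6)
  i=7: ✗ (none in [7,8])

0, 1, 2, 3, 4, 5, 6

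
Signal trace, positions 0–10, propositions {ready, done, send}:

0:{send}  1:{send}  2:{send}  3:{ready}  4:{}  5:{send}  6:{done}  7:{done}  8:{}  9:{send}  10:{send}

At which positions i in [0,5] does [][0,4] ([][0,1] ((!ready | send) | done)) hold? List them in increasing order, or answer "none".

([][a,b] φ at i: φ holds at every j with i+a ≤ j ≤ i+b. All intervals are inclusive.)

4, 5

Evaluate at each i in [0,5]:
  i=0: ✗ (fails at j=2)
  i=1: ✗ (fails at j=2)
  i=2: ✗ (fails at j=2)
  i=3: ✗ (fails at j=3)
  i=4: ✓ (all of [4,8])
  i=5: ✓ (all of [5,9])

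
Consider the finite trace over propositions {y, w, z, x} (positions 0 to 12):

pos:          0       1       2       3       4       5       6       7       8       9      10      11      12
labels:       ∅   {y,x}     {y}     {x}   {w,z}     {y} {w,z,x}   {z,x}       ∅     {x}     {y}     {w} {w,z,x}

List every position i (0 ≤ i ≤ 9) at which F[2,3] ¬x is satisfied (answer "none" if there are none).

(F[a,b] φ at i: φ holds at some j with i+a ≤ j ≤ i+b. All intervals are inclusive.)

Evaluate at each i in [0,9]:
  i=0: ✓ (witness j=2)
  i=1: ✓ (witness j=4)
  i=2: ✓ (witness j=4)
  i=3: ✓ (witness j=5)
  i=4: ✗ (none in [6,7])
  i=5: ✓ (witness j=8)
  i=6: ✓ (witness j=8)
  i=7: ✓ (witness j=10)
  i=8: ✓ (witness j=10)
  i=9: ✓ (witness j=11)

0, 1, 2, 3, 5, 6, 7, 8, 9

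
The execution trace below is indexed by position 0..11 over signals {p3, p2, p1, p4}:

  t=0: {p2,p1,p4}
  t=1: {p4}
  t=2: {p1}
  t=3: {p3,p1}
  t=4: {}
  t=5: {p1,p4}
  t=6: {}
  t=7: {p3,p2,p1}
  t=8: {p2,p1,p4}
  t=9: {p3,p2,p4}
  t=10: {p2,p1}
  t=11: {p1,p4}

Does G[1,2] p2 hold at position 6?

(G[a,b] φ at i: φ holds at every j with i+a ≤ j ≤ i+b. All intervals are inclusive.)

True

Check p2 at every j in [7,8]:
  j=7: true
  j=8: true
All positions satisfy it → formula holds.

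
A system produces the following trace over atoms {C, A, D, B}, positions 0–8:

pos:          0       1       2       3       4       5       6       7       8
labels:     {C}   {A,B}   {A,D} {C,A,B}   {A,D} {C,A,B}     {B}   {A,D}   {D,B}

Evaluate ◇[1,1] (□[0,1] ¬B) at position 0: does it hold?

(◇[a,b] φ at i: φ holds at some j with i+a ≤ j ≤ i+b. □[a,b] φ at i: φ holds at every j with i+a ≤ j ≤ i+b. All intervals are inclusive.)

Check □[0,1] ¬B at each j in [1,1]:
  j=1: fails at 1
No position in the window satisfies it → formula fails.

No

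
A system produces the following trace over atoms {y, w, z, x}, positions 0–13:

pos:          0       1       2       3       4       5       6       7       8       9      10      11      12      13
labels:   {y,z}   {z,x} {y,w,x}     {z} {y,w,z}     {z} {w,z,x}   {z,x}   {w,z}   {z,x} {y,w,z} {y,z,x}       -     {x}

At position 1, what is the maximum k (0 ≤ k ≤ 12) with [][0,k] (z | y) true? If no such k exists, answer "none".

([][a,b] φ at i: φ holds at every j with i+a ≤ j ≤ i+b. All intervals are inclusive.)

10

(z | y) must hold from j=1 onward; find where it first fails.
  j=1: holds
  j=2: holds
  j=3: holds
  j=4: holds
  j=5: holds
  j=6: holds
  j=7: holds
  j=8: holds
  j=9: holds
  j=10: holds
  j=11: holds
  j=12: fails
Holds on [1,11], so largest k = 10.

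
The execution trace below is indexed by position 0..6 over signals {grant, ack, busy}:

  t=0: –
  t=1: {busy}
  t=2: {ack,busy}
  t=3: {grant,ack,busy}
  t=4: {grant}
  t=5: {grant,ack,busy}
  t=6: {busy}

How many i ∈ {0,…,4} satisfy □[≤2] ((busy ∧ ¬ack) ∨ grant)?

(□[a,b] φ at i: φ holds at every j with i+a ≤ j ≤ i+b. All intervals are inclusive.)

Evaluate at each i in [0,4]:
  i=0: ✗ (fails at j=0)
  i=1: ✗ (fails at j=2)
  i=2: ✗ (fails at j=2)
  i=3: ✓ (all of [3,5])
  i=4: ✓ (all of [4,6])
Positions where it holds: {3, 4} → 2.

2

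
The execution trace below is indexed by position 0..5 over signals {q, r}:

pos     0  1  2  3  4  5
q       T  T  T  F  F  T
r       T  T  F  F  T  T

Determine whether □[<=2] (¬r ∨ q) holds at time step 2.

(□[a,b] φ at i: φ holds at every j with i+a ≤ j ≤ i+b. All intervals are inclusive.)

Check (¬r ∨ q) at every j in [2,4]:
  j=2: true
  j=3: true
  j=4: false
Fails at j=4 → formula fails.

No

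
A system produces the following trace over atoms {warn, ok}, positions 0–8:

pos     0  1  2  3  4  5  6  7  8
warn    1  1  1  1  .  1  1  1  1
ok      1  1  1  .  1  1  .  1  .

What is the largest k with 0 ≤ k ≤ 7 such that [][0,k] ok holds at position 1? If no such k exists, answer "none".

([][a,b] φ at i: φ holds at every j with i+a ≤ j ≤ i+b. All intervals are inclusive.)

ok must hold from j=1 onward; find where it first fails.
  j=1: holds
  j=2: holds
  j=3: fails
Holds on [1,2], so largest k = 1.

1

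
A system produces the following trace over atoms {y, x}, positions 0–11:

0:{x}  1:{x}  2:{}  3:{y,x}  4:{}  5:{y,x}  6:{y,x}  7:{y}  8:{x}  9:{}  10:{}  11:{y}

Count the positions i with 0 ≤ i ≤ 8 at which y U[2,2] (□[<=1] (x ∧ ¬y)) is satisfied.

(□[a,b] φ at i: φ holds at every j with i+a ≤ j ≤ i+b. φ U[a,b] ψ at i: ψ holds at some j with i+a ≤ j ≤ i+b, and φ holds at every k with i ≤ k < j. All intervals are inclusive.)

0

Evaluate at each i in [0,8]:
  i=0: ✗ (no rhs in [2,2])
  i=1: ✗ (no rhs in [3,3])
  i=2: ✗ (no rhs in [4,4])
  i=3: ✗ (no rhs in [5,5])
  i=4: ✗ (no rhs in [6,6])
  i=5: ✗ (no rhs in [7,7])
  i=6: ✗ (no rhs in [8,8])
  i=7: ✗ (no rhs in [9,9])
  i=8: ✗ (no rhs in [10,10])
Positions where it holds: {} → 0.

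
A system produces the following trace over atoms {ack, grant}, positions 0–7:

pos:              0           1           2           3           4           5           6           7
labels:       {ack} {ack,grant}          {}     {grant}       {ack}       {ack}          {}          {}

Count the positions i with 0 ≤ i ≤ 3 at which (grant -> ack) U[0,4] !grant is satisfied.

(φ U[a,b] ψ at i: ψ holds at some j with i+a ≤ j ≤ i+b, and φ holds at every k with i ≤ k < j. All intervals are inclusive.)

Evaluate at each i in [0,3]:
  i=0: ✓ (rhs at j=0)
  i=1: ✓ (rhs at j=2; lhs holds on [1,1])
  i=2: ✓ (rhs at j=2)
  i=3: ✗ (lhs fails at k=3 before rhs at j=4)
Positions where it holds: {0, 1, 2} → 3.

3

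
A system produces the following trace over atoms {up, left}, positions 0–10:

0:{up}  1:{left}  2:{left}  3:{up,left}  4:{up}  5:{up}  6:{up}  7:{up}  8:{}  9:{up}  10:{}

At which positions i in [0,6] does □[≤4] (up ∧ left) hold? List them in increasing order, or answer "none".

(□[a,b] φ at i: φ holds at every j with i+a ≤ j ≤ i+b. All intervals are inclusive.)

none

Evaluate at each i in [0,6]:
  i=0: ✗ (fails at j=0)
  i=1: ✗ (fails at j=1)
  i=2: ✗ (fails at j=2)
  i=3: ✗ (fails at j=4)
  i=4: ✗ (fails at j=4)
  i=5: ✗ (fails at j=5)
  i=6: ✗ (fails at j=6)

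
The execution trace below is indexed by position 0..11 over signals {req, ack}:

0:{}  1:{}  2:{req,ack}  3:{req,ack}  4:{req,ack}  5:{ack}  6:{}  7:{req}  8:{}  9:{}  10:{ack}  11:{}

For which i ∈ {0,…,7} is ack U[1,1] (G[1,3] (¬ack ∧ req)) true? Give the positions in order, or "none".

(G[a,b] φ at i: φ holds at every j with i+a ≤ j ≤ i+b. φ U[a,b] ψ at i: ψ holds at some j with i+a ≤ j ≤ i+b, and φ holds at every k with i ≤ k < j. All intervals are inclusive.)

none

Evaluate at each i in [0,7]:
  i=0: ✗ (no rhs in [1,1])
  i=1: ✗ (no rhs in [2,2])
  i=2: ✗ (no rhs in [3,3])
  i=3: ✗ (no rhs in [4,4])
  i=4: ✗ (no rhs in [5,5])
  i=5: ✗ (no rhs in [6,6])
  i=6: ✗ (no rhs in [7,7])
  i=7: ✗ (no rhs in [8,8])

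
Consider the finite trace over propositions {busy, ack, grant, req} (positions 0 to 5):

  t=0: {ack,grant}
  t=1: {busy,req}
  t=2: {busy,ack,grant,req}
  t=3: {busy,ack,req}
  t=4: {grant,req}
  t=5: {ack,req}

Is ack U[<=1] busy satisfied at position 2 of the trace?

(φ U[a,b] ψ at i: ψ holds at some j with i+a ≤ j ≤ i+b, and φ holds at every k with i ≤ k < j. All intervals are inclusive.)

Need some j in [2,3] with busy, and ack at every k in [2,j-1].
  j=2: busy holds; no prefix to check → satisfied.

True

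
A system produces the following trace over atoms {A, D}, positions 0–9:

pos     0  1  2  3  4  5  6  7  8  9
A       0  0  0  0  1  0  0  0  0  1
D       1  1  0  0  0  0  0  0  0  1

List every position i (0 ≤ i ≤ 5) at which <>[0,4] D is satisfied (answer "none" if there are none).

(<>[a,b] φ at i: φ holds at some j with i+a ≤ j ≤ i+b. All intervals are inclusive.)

0, 1, 5

Evaluate at each i in [0,5]:
  i=0: ✓ (witness j=0)
  i=1: ✓ (witness j=1)
  i=2: ✗ (none in [2,6])
  i=3: ✗ (none in [3,7])
  i=4: ✗ (none in [4,8])
  i=5: ✓ (witness j=9)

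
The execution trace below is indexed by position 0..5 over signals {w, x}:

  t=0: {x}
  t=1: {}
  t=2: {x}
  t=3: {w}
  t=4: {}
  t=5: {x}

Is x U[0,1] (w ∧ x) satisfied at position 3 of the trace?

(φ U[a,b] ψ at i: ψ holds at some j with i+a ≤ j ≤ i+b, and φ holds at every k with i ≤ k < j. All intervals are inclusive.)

Need some j in [3,4] with (w ∧ x), and x at every k in [3,j-1].
  j=3: (w ∧ x) false.
  j=4: (w ∧ x) false.
No j in the window works → until fails.

False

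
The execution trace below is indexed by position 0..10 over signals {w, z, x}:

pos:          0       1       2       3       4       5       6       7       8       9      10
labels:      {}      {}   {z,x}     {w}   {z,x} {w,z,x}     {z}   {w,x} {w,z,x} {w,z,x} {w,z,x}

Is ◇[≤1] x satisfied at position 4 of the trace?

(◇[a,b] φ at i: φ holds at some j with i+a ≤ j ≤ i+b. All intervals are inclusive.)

True

Check x at each j in [4,5]:
  j=4: true
  j=5: true
Found at j=4 → formula holds.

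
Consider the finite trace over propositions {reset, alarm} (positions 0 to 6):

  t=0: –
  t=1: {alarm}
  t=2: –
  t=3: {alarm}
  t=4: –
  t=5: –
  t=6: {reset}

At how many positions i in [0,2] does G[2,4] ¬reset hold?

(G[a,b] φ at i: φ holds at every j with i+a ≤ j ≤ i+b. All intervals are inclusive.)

2

Evaluate at each i in [0,2]:
  i=0: ✓ (all of [2,4])
  i=1: ✓ (all of [3,5])
  i=2: ✗ (fails at j=6)
Positions where it holds: {0, 1} → 2.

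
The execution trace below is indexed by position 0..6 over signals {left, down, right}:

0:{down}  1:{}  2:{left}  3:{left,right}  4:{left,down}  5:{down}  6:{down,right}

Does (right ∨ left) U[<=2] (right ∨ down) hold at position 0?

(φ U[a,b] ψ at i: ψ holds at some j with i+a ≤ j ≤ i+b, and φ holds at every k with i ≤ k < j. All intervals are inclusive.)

Holds

Need some j in [0,2] with (right ∨ down), and (right ∨ left) at every k in [0,j-1].
  j=0: (right ∨ down) holds; no prefix to check → satisfied.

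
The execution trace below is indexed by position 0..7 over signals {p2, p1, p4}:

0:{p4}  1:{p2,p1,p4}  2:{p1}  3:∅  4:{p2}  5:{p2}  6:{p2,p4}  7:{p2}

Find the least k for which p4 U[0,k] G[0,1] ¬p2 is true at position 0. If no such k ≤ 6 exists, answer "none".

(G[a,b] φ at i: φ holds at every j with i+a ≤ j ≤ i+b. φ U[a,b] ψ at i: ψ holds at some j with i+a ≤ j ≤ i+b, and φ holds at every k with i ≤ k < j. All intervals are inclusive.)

2

Need earliest j ≥ 0 with G[0,1] ¬p2, and p4 at every k in [0,j-1].
  j=0: rhs fails.
  j=1: rhs fails.
  j=2: rhs holds; lhs holds on [0,1]. k = 2.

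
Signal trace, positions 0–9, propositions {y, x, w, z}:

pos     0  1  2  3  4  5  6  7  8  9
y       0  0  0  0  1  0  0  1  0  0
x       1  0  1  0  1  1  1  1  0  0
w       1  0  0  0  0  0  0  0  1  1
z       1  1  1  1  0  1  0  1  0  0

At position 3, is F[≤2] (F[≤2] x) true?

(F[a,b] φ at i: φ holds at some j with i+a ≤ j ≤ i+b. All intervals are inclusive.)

Check F[≤2] x at each j in [3,5]:
  j=3: holds (witness at 4)
  j=4: holds (witness at 4)
  j=5: holds (witness at 5)
Found at j=3 → formula holds.

Yes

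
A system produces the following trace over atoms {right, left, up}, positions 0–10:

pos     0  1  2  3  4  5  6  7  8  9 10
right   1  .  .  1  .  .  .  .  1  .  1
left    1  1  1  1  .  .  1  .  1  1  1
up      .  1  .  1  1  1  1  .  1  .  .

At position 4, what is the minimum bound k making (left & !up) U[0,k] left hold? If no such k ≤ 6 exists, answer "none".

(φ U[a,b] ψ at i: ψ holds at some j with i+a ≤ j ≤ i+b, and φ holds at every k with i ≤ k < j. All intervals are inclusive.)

Need earliest j ≥ 4 with left, and (left & !up) at every k in [4,j-1].
  j=4: rhs fails.
  j=5: rhs fails.
  j=6: rhs holds but lhs fails at k=4.
  j=7: rhs fails.
  j=8: rhs holds but lhs fails at k=4.
  j=9: rhs holds but lhs fails at k=4.
  j=10: rhs holds but lhs fails at k=4.
No witness within the range → none.

none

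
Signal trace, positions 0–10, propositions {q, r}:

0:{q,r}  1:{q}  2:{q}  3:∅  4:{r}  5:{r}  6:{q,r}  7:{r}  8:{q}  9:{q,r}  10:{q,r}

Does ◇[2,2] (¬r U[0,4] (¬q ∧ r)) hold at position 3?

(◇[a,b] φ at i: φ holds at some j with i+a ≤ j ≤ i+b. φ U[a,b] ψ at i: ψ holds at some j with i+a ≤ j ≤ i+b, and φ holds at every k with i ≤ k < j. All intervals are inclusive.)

Check (¬r U[0,4] (¬q ∧ r)) at each j in [5,5]:
  j=5: holds
Found at j=5 → formula holds.

Yes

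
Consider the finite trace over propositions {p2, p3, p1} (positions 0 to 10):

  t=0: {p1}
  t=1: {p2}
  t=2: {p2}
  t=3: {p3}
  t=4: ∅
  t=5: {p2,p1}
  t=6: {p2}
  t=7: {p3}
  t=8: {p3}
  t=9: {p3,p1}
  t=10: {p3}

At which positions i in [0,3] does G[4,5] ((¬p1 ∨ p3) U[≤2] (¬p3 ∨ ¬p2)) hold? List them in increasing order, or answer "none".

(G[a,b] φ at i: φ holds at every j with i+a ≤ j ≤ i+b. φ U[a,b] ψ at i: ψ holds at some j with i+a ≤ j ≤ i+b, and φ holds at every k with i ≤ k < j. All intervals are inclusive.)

Evaluate at each i in [0,3]:
  i=0: ✓ (all of [4,5])
  i=1: ✓ (all of [5,6])
  i=2: ✓ (all of [6,7])
  i=3: ✓ (all of [7,8])

0, 1, 2, 3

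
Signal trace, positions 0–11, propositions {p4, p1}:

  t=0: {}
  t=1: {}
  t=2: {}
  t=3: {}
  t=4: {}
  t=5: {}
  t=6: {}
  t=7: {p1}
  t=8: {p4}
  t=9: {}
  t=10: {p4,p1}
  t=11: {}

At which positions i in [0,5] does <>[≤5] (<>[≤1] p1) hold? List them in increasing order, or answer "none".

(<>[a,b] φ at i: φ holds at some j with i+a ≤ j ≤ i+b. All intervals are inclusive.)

1, 2, 3, 4, 5

Evaluate at each i in [0,5]:
  i=0: ✗ (none in [0,5])
  i=1: ✓ (witness j=6)
  i=2: ✓ (witness j=6)
  i=3: ✓ (witness j=6)
  i=4: ✓ (witness j=6)
  i=5: ✓ (witness j=6)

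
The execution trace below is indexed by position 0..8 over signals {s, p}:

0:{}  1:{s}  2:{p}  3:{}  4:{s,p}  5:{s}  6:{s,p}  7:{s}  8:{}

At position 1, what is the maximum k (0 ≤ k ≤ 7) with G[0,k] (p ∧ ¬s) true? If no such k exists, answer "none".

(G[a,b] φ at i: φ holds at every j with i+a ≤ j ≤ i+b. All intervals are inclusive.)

(p ∧ ¬s) must hold from j=1 onward; find where it first fails.
  j=1: fails → no k works.

none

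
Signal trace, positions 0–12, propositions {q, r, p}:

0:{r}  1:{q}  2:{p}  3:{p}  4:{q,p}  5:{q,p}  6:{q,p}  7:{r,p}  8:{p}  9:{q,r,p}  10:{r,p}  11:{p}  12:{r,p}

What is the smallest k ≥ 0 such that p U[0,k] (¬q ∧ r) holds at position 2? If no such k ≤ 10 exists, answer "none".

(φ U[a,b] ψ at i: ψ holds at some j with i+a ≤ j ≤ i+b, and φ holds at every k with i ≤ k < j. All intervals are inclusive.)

5

Need earliest j ≥ 2 with (¬q ∧ r), and p at every k in [2,j-1].
  j=2: rhs fails.
  j=3: rhs fails.
  j=4: rhs fails.
  j=5: rhs fails.
  j=6: rhs fails.
  j=7: rhs holds; lhs holds on [2,6]. k = 5.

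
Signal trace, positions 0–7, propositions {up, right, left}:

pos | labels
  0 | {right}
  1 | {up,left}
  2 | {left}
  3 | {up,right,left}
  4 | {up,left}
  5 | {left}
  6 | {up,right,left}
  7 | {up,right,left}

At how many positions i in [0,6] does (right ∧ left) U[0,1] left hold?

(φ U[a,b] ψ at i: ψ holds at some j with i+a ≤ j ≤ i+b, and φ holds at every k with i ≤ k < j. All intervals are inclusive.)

6

Evaluate at each i in [0,6]:
  i=0: ✗ (lhs fails at k=0 before rhs at j=1)
  i=1: ✓ (rhs at j=1)
  i=2: ✓ (rhs at j=2)
  i=3: ✓ (rhs at j=3)
  i=4: ✓ (rhs at j=4)
  i=5: ✓ (rhs at j=5)
  i=6: ✓ (rhs at j=6)
Positions where it holds: {1, 2, 3, 4, 5, 6} → 6.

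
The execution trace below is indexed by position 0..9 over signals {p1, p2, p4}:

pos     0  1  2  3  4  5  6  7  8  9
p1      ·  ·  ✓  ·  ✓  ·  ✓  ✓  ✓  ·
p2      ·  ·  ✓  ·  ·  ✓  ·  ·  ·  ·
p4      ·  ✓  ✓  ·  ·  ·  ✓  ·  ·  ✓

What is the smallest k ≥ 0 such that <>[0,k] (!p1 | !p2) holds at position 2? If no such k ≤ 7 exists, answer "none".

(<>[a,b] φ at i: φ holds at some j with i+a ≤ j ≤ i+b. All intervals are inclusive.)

Scan j = 2,3,… for (!p1 | !p2):
  j=2: fails
  j=3: holds
First hit at j=3, so smallest k = 3-2 = 1.

1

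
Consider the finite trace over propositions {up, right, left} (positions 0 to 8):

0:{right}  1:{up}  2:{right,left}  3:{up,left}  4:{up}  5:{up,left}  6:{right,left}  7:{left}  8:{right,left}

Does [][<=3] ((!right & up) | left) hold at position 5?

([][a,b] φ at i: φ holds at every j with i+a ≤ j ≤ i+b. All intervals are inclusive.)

Holds

Check ((!right & up) | left) at every j in [5,8]:
  j=5: true
  j=6: true
  j=7: true
  j=8: true
All positions satisfy it → formula holds.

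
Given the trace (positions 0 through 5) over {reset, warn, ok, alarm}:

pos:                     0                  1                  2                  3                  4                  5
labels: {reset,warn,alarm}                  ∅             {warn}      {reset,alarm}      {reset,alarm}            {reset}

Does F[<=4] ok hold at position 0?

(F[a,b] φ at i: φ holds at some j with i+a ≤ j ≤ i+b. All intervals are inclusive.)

No

Check ok at each j in [0,4]:
  j=0: false
  j=1: false
  j=2: false
  j=3: false
  j=4: false
No position in the window satisfies it → formula fails.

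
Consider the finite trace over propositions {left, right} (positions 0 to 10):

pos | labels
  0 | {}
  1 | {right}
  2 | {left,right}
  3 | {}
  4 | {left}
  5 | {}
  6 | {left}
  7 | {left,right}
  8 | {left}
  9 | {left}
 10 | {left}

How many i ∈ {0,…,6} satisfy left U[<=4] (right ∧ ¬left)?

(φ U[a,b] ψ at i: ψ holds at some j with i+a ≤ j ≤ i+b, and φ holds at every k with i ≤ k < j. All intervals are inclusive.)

Evaluate at each i in [0,6]:
  i=0: ✗ (lhs fails at k=0 before rhs at j=1)
  i=1: ✓ (rhs at j=1)
  i=2: ✗ (no rhs in [2,6])
  i=3: ✗ (no rhs in [3,7])
  i=4: ✗ (no rhs in [4,8])
  i=5: ✗ (no rhs in [5,9])
  i=6: ✗ (no rhs in [6,10])
Positions where it holds: {1} → 1.

1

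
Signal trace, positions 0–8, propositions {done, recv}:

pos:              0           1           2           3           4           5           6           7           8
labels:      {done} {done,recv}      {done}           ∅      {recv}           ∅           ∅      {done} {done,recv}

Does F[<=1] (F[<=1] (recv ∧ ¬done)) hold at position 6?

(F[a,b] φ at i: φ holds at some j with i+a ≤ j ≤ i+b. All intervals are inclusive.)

Check F[<=1] (recv ∧ ¬done) at each j in [6,7]:
  j=6: fails (none in [6,7])
  j=7: fails (none in [7,8])
No position in the window satisfies it → formula fails.

Does not hold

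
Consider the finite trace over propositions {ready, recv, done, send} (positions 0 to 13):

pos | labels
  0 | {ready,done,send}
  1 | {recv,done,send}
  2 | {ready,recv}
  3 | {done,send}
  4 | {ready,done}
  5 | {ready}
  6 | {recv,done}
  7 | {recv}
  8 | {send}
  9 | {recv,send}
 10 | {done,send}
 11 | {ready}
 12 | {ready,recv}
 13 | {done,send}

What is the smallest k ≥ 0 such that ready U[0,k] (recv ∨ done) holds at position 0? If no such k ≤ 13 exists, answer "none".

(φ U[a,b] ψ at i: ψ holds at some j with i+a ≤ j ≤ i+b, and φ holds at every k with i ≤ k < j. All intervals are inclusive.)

Need earliest j ≥ 0 with (recv ∨ done), and ready at every k in [0,j-1].
  j=0: rhs holds (empty prefix). k = 0.

0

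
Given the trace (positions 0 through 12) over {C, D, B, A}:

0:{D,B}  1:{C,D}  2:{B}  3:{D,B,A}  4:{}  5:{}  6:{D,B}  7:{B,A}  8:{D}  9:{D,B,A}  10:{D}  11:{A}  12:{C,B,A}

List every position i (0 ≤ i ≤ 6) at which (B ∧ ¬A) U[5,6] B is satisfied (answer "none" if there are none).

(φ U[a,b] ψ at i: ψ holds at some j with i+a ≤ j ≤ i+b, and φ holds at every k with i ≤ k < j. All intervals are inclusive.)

none

Evaluate at each i in [0,6]:
  i=0: ✗ (lhs fails at k=1 before rhs at j=6)
  i=1: ✗ (lhs fails at k=1 before rhs at j=6)
  i=2: ✗ (lhs fails at k=3 before rhs at j=7)
  i=3: ✗ (lhs fails at k=3 before rhs at j=9)
  i=4: ✗ (lhs fails at k=4 before rhs at j=9)
  i=5: ✗ (no rhs in [10,11])
  i=6: ✗ (lhs fails at k=7 before rhs at j=12)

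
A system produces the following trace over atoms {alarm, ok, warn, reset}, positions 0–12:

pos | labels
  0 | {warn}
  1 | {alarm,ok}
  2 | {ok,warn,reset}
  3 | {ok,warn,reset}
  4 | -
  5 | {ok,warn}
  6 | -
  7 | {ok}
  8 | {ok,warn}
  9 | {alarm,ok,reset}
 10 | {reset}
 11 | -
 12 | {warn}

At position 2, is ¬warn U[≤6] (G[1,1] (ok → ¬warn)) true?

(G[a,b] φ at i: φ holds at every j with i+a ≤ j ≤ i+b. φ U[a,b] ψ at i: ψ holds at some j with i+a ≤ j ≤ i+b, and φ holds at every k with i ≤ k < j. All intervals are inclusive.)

No

Need some j in [2,8] with G[1,1] (ok → ¬warn), and ¬warn at every k in [2,j-1].
  j=2: G[1,1] (ok → ¬warn) — fails at 3.
  j=3: G[1,1] (ok → ¬warn) holds, but ¬warn fails at k=2 → not this j.
  j=4: G[1,1] (ok → ¬warn) — fails at 5.
  j=5: G[1,1] (ok → ¬warn) holds, but ¬warn fails at k=2 → not this j.
  j=6: G[1,1] (ok → ¬warn) holds, but ¬warn fails at k=2 → not this j.
  j=7: G[1,1] (ok → ¬warn) — fails at 8.
  j=8: G[1,1] (ok → ¬warn) holds, but ¬warn fails at k=2 → not this j.
No j in the window works → until fails.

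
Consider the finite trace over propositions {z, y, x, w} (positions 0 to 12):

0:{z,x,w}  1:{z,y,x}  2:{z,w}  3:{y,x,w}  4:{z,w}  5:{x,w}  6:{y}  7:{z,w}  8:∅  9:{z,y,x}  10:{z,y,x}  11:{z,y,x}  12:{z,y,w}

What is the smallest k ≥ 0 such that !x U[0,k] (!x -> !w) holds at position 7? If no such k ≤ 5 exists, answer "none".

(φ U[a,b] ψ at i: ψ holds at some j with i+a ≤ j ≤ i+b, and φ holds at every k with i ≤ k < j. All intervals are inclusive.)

1

Need earliest j ≥ 7 with (!x -> !w), and !x at every k in [7,j-1].
  j=7: rhs fails.
  j=8: rhs holds; lhs holds on [7,7]. k = 1.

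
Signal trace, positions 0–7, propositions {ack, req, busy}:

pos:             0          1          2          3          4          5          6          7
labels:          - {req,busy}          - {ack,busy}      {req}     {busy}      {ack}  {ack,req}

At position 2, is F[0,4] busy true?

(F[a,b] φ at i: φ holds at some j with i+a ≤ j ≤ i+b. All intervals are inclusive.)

Yes

Check busy at each j in [2,6]:
  j=2: false
  j=3: true
  j=4: false
  j=5: true
  j=6: false
Found at j=3 → formula holds.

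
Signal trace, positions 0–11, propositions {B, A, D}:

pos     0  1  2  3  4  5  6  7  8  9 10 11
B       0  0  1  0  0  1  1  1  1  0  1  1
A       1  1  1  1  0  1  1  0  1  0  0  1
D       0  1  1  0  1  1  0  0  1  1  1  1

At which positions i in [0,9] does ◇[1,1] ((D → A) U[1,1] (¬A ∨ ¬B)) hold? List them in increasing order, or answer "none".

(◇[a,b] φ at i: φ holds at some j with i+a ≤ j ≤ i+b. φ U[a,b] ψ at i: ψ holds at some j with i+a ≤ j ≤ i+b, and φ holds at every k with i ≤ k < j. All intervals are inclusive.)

Evaluate at each i in [0,9]:
  i=0: ✗ (none in [1,1])
  i=1: ✓ (witness j=2)
  i=2: ✓ (witness j=3)
  i=3: ✗ (none in [4,4])
  i=4: ✗ (none in [5,5])
  i=5: ✓ (witness j=6)
  i=6: ✗ (none in [7,7])
  i=7: ✓ (witness j=8)
  i=8: ✗ (none in [9,9])
  i=9: ✗ (none in [10,10])

1, 2, 5, 7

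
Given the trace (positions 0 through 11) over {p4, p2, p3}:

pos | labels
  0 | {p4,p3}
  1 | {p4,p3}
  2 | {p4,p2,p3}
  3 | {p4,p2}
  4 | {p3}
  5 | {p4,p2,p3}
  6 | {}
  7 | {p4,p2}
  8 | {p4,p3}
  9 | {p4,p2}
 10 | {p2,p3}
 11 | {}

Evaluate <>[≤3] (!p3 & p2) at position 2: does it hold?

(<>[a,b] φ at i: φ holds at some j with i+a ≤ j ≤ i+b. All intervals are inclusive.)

True

Check (!p3 & p2) at each j in [2,5]:
  j=2: false
  j=3: true
  j=4: false
  j=5: false
Found at j=3 → formula holds.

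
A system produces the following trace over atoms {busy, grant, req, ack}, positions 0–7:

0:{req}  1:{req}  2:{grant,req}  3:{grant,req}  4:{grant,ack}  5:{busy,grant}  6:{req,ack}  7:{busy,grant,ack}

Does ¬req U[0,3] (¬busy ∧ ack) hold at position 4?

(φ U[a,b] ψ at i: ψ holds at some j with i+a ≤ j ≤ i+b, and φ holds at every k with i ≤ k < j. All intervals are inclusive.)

Yes

Need some j in [4,7] with (¬busy ∧ ack), and ¬req at every k in [4,j-1].
  j=4: (¬busy ∧ ack) holds; no prefix to check → satisfied.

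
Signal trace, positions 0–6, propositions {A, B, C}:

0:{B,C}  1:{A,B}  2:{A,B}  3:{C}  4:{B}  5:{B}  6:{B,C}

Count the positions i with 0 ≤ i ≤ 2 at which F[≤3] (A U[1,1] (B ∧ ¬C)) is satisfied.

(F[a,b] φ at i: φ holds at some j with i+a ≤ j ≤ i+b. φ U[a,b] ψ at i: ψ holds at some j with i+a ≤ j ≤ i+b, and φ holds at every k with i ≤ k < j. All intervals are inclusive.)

Evaluate at each i in [0,2]:
  i=0: ✓ (witness j=1)
  i=1: ✓ (witness j=1)
  i=2: ✗ (none in [2,5])
Positions where it holds: {0, 1} → 2.

2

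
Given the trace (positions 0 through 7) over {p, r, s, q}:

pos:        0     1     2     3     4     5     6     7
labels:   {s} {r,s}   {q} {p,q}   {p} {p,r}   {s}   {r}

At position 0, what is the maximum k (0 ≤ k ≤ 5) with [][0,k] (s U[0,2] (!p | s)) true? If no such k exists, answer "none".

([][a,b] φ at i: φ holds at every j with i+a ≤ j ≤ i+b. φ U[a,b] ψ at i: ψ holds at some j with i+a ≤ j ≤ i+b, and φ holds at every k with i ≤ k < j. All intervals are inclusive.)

(s U[0,2] (!p | s)) must hold from j=0 onward; find where it first fails.
  j=0: holds
  j=1: holds
  j=2: holds
  j=3: fails
Holds on [0,2], so largest k = 2.

2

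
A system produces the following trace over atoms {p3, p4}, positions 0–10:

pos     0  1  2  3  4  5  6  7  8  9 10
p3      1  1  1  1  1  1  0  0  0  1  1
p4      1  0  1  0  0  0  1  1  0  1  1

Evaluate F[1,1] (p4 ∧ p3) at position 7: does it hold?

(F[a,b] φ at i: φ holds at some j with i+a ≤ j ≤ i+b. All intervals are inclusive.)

Check (p4 ∧ p3) at each j in [8,8]:
  j=8: false
No position in the window satisfies it → formula fails.

False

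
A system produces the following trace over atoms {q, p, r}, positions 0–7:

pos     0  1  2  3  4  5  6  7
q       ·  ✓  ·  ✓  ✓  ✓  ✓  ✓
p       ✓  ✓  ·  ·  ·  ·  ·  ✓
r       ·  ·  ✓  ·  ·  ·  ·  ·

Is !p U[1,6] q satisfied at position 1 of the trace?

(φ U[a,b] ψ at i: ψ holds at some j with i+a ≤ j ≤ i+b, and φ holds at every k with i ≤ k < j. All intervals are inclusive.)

No

Need some j in [2,7] with q, and !p at every k in [1,j-1].
  j=2: q false.
  j=3: q holds, but !p fails at k=1 → not this j.
  j=4: q holds, but !p fails at k=1 → not this j.
  j=5: q holds, but !p fails at k=1 → not this j.
  j=6: q holds, but !p fails at k=1 → not this j.
  j=7: q holds, but !p fails at k=1 → not this j.
No j in the window works → until fails.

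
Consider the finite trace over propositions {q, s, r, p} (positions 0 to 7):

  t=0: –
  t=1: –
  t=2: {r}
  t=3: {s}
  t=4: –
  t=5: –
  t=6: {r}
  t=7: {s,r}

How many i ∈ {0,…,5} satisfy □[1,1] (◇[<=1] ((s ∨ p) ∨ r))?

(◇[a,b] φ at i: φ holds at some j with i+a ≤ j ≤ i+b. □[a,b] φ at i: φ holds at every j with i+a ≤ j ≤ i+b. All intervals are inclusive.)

Evaluate at each i in [0,5]:
  i=0: ✓ (all of [1,1])
  i=1: ✓ (all of [2,2])
  i=2: ✓ (all of [3,3])
  i=3: ✗ (fails at j=4)
  i=4: ✓ (all of [5,5])
  i=5: ✓ (all of [6,6])
Positions where it holds: {0, 1, 2, 4, 5} → 5.

5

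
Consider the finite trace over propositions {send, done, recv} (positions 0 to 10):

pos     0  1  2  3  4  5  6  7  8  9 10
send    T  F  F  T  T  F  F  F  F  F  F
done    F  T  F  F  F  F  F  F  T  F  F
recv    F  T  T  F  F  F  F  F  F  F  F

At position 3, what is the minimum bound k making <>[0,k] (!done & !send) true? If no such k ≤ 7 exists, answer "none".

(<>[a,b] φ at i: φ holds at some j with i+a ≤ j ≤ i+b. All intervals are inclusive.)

Scan j = 3,4,… for (!done & !send):
  j=3: fails
  j=4: fails
  j=5: holds
First hit at j=5, so smallest k = 5-3 = 2.

2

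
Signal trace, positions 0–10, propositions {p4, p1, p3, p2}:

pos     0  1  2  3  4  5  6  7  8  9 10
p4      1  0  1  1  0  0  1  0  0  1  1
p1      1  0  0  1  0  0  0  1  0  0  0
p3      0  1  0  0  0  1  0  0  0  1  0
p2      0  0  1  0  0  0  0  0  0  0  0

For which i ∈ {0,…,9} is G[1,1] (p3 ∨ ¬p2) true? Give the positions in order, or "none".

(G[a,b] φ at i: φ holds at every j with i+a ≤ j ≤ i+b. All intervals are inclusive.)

Evaluate at each i in [0,9]:
  i=0: ✓ (all of [1,1])
  i=1: ✗ (fails at j=2)
  i=2: ✓ (all of [3,3])
  i=3: ✓ (all of [4,4])
  i=4: ✓ (all of [5,5])
  i=5: ✓ (all of [6,6])
  i=6: ✓ (all of [7,7])
  i=7: ✓ (all of [8,8])
  i=8: ✓ (all of [9,9])
  i=9: ✓ (all of [10,10])

0, 2, 3, 4, 5, 6, 7, 8, 9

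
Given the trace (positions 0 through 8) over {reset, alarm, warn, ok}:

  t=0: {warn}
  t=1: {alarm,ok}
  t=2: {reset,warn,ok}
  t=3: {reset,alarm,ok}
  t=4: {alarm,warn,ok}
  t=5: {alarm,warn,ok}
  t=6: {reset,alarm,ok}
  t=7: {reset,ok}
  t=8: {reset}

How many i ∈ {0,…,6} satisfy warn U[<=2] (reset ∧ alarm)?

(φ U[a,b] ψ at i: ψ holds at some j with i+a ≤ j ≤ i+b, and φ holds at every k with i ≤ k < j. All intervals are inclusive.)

5

Evaluate at each i in [0,6]:
  i=0: ✗ (no rhs in [0,2])
  i=1: ✗ (lhs fails at k=1 before rhs at j=3)
  i=2: ✓ (rhs at j=3; lhs holds on [2,2])
  i=3: ✓ (rhs at j=3)
  i=4: ✓ (rhs at j=6; lhs holds on [4,5])
  i=5: ✓ (rhs at j=6; lhs holds on [5,5])
  i=6: ✓ (rhs at j=6)
Positions where it holds: {2, 3, 4, 5, 6} → 5.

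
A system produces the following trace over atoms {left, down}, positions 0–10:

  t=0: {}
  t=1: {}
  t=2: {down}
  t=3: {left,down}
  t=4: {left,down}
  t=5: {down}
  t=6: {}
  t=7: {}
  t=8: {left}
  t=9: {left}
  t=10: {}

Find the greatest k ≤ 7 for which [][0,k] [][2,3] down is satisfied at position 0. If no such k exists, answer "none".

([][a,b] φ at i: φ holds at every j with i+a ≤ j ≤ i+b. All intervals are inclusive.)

[][2,3] down must hold from j=0 onward; find where it first fails.
  j=0: holds
  j=1: holds
  j=2: holds
  j=3: fails
Holds on [0,2], so largest k = 2.

2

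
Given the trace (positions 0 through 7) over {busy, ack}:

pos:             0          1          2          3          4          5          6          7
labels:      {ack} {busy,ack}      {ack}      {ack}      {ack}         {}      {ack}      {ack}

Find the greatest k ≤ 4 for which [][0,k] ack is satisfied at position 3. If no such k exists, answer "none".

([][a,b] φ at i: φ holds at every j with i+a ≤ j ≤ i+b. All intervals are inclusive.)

1

ack must hold from j=3 onward; find where it first fails.
  j=3: holds
  j=4: holds
  j=5: fails
Holds on [3,4], so largest k = 1.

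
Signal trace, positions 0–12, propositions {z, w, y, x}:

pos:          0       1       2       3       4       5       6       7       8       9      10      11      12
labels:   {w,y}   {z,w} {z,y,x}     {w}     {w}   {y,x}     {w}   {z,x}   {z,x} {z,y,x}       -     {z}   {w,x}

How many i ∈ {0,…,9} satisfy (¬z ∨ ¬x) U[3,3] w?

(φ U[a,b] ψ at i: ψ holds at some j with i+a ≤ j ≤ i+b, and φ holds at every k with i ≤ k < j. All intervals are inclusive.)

1

Evaluate at each i in [0,9]:
  i=0: ✗ (lhs fails at k=2 before rhs at j=3)
  i=1: ✗ (lhs fails at k=2 before rhs at j=4)
  i=2: ✗ (no rhs in [5,5])
  i=3: ✓ (rhs at j=6; lhs holds on [3,5])
  i=4: ✗ (no rhs in [7,7])
  i=5: ✗ (no rhs in [8,8])
  i=6: ✗ (no rhs in [9,9])
  i=7: ✗ (no rhs in [10,10])
  i=8: ✗ (no rhs in [11,11])
  i=9: ✗ (lhs fails at k=9 before rhs at j=12)
Positions where it holds: {3} → 1.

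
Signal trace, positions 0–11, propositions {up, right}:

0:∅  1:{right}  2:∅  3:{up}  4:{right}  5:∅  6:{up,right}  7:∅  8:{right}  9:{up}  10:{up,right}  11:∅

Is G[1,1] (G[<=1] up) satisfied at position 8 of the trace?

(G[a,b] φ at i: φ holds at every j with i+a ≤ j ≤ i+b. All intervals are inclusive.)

Check G[<=1] up at every j in [9,9]:
  j=9: holds on [9,10]
All positions satisfy it → formula holds.

Holds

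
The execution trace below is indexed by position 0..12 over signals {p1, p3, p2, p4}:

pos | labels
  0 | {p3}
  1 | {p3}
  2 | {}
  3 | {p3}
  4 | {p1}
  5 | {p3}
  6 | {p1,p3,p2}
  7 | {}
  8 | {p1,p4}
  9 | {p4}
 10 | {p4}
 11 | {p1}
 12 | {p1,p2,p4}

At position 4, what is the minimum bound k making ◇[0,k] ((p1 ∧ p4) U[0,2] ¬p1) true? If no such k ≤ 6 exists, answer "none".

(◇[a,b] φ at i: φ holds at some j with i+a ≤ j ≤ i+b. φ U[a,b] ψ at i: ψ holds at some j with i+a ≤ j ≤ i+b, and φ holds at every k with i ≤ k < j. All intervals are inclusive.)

Scan j = 4,5,… for ((p1 ∧ p4) U[0,2] ¬p1):
  j=4: fails
  j=5: holds
First hit at j=5, so smallest k = 5-4 = 1.

1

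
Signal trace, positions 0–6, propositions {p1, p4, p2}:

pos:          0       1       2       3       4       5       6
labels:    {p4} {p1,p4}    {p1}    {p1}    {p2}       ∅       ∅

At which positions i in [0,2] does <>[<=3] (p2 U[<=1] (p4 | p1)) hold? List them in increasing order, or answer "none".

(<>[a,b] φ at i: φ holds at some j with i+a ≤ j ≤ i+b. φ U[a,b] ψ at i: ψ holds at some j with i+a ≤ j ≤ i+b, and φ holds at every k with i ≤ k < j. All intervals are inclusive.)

0, 1, 2

Evaluate at each i in [0,2]:
  i=0: ✓ (witness j=0)
  i=1: ✓ (witness j=1)
  i=2: ✓ (witness j=2)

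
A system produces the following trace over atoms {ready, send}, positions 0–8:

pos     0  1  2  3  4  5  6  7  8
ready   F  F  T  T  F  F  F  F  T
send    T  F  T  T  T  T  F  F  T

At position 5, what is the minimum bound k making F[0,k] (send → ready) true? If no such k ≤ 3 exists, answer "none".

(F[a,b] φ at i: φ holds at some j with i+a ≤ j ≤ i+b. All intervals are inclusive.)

Scan j = 5,6,… for (send → ready):
  j=5: fails
  j=6: holds
First hit at j=6, so smallest k = 6-5 = 1.

1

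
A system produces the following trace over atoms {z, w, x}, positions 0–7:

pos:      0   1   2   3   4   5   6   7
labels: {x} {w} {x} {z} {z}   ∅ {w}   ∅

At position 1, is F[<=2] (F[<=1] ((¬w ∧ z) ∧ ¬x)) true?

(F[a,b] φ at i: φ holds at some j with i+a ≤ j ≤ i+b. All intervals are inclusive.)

Yes

Check F[<=1] ((¬w ∧ z) ∧ ¬x) at each j in [1,3]:
  j=1: fails (none in [1,2])
  j=2: holds (witness at 3)
  j=3: holds (witness at 3)
Found at j=2 → formula holds.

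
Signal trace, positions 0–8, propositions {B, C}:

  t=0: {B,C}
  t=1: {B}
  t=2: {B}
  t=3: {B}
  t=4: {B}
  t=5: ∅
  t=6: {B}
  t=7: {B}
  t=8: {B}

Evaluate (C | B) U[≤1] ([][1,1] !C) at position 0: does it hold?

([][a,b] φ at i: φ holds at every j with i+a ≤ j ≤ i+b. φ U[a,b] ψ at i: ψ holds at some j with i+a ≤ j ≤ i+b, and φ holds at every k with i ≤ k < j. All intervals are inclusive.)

Holds

Need some j in [0,1] with [][1,1] !C, and (C | B) at every k in [0,j-1].
  j=0: [][1,1] !C holds; no prefix to check → satisfied.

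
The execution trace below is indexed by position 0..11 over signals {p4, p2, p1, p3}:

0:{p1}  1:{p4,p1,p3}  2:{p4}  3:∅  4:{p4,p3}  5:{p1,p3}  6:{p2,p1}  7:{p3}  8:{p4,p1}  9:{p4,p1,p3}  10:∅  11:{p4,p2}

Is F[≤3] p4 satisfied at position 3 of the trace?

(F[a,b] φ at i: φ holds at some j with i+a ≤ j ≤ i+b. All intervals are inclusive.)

Yes

Check p4 at each j in [3,6]:
  j=3: false
  j=4: true
  j=5: false
  j=6: false
Found at j=4 → formula holds.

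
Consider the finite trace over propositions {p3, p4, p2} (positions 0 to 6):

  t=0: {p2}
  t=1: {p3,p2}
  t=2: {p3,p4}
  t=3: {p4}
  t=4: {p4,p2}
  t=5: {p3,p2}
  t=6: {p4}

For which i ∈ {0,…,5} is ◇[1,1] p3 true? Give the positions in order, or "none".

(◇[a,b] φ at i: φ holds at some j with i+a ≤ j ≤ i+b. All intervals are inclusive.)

Evaluate at each i in [0,5]:
  i=0: ✓ (witness j=1)
  i=1: ✓ (witness j=2)
  i=2: ✗ (none in [3,3])
  i=3: ✗ (none in [4,4])
  i=4: ✓ (witness j=5)
  i=5: ✗ (none in [6,6])

0, 1, 4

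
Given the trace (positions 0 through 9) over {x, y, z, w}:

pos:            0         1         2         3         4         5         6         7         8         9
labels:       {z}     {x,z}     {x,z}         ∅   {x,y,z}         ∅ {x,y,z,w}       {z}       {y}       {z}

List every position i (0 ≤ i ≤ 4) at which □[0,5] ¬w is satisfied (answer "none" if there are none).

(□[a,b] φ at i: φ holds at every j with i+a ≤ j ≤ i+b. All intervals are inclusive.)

0

Evaluate at each i in [0,4]:
  i=0: ✓ (all of [0,5])
  i=1: ✗ (fails at j=6)
  i=2: ✗ (fails at j=6)
  i=3: ✗ (fails at j=6)
  i=4: ✗ (fails at j=6)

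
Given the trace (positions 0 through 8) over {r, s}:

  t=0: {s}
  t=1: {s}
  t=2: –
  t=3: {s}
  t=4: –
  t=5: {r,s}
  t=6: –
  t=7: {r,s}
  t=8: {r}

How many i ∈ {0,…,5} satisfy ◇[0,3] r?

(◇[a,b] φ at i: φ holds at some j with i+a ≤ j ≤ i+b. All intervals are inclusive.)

Evaluate at each i in [0,5]:
  i=0: ✗ (none in [0,3])
  i=1: ✗ (none in [1,4])
  i=2: ✓ (witness j=5)
  i=3: ✓ (witness j=5)
  i=4: ✓ (witness j=5)
  i=5: ✓ (witness j=5)
Positions where it holds: {2, 3, 4, 5} → 4.

4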